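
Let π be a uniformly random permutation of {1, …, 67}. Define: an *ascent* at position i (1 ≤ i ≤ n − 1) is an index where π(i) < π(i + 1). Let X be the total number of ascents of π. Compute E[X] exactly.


Write X = Σ X_I over i = 1, …, 66, with X_I the indicator of one ascent.
There are 66 indicators.
For each fixed i, the pair (π(i), π(i+1)) is a uniformly random ordered pair of distinct values from {1, …, 67}; by symmetry P[π(i) < π(i+1)] = 1/2.
By linearity: E[X] = 66 · (1/2) = (67 − 1) · (1/2) = 33 ≈ 33.000000.

E[X] = 33 = 33.000000.


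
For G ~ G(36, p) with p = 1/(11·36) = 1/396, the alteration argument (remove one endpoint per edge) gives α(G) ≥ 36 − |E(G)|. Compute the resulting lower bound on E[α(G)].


E[|E(G)|] = C(36, 2)·p = 630 · (1/396) = 35/22.
E[α(G)] ≥ n − E[|E(G)|] = 36 − 35/22 = 757/22.
Numerically: ≈ 34.40909.
(This is only a lower bound; the true E[α(G)] may be larger.)

E[α(G)] ≥ 757/22 ≈ 34.40909.


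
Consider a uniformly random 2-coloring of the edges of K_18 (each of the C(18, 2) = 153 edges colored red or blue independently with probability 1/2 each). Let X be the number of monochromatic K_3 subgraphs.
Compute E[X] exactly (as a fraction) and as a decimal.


Let X = Σ_S X_S over the C(18, 3) = 816 subsets S of size 3, where X_S = 1 if the K_3 on S is monochromatic.
For a fixed S, the K_3 on S has C(3, 2) = 3 edges. P[all 3 edges red] = (1/2)^3, and likewise for blue, so P[monochromatic] = 2·(1/2)^3 = 2^{1 − 3} = 1/4.
Summing: E[X] = C(18, 3) · 2^{1 − 3} = 816 · 1/4 = 204.
Numerically: E[X] ≈ 204.000.

E[X] = C(18,3)·2^(1−C(3,2)) = 204 ≈ 204.000.


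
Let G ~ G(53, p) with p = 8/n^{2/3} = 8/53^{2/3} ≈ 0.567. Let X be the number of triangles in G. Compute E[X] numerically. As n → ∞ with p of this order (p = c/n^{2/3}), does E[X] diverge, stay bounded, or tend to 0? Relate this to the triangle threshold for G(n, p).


Number of potential triangles: C(53, 3) = 23426.
Each occurs with probability p³ ≈ (0.567)³ ≈ 1.82271e-01.
By linearity: E[X] = C(53, 3)·p³ ≈ 23426 · 1.82271e-01 ≈ 4269.887.
Since α = 2/3 < 1, p = c/n^{2/3} ≫ 1/n is above the triangle threshold p ~ 1/n. Asymptotically E[X] ~ (c³/6)·n^{3(1−α)} = (8³/6)·n^{1} → ∞; triangles are abundant w.h.p.

E[X] ≈ 4269.887; in regime p = Θ(1/n^{2/3}) E[X] diverges (above the triangle threshold p ~ 1/n).


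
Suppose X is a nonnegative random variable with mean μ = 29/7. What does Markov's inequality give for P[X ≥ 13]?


μ = E[X] = 29/7, a = 13.
Markov: P[X ≥ 13] ≤ μ/a = (29/7)/13 = 29/91.
Numerically: ≈ 0.318681.
(Since a = 13 > μ = 4.142857, the bound 29/91 is < 1 and informative.)

P[X ≥ 13] ≤ 29/91 ≈ 0.318681.


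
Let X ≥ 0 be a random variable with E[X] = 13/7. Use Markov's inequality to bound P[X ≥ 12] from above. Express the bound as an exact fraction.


μ = E[X] = 13/7, a = 12.
Markov: P[X ≥ 12] ≤ μ/a = (13/7)/12 = 13/84.
Numerically: ≈ 0.155.
(Since a = 12 > μ = 1.857, the bound 13/84 is < 1 and informative.)

P[X ≥ 12] ≤ 13/84 ≈ 0.155.


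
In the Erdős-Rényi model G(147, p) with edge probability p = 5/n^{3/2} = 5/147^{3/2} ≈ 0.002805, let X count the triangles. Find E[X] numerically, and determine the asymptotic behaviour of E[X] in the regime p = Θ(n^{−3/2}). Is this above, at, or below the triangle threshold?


Number of potential triangles: C(147, 3) = 518665.
Each occurs with probability p³ ≈ (0.002805)³ ≈ 2.207913e-08.
By linearity: E[X] = C(147, 3)·p³ ≈ 518665 · 2.207913e-08 ≈ 0.0115.
Since α = 3/2 > 1, p = c/n^{3/2} = o(1/n) is below the triangle threshold p ~ 1/n. Asymptotically E[X] ~ (c³/6)·n^{3(1−α)} = (5³/6)·n^{-1.5} → 0, so by Markov's inequality G has no triangles w.h.p.

E[X] ≈ 0.0115; in regime p = Θ(1/n^{3/2}) E[X] tends to 0 (below the triangle threshold p ~ 1/n).


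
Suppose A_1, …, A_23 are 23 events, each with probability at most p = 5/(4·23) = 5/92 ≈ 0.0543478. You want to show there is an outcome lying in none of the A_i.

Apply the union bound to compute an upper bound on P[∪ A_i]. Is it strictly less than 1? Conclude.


Union bound: P[∪_{i=1}^{23} A_i] ≤ Σ_i P[A_i] ≤ 23·p = 23·(5/92) = 5/4.
Numerically: 5/4 ≈ 1.2500000.
Is 5/4 < 1? NO.
Since the bound 5/4 is ≥ 1, the union bound is uninformative here; it does NOT by itself certify existence.

23·p = 5/4 ≈ 1.2500000; existence NOT certified by the union bound.


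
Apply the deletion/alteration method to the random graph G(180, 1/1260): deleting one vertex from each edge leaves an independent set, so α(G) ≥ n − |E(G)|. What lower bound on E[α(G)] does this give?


E[|E(G)|] = C(180, 2)·p = 16110 · (1/1260) = 179/14.
E[α(G)] ≥ n − E[|E(G)|] = 180 − 179/14 = 2341/14.
Numerically: ≈ 167.21429.
(This is only a lower bound; the true E[α(G)] may be larger.)

E[α(G)] ≥ 2341/14 ≈ 167.21429.


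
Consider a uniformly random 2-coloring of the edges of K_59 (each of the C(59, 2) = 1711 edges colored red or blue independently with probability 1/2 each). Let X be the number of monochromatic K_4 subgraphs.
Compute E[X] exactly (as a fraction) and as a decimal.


Let X = Σ_S X_S over the C(59, 4) = 455126 subsets S of size 4, where X_S = 1 if the K_4 on S is monochromatic.
For a fixed S, the K_4 on S has C(4, 2) = 6 edges. P[all 6 edges red] = (1/2)^6, and likewise for blue, so P[monochromatic] = 2·(1/2)^6 = 2^{1 − 6} = 1/32.
By linearity of expectation: E[X] = C(59, 4) · 2^{1 − 6} = 455126 · 1/32 = 227563/16.
Numerically: E[X] ≈ 14222.688.

E[X] = C(59,4)·2^(1−C(4,2)) = 227563/16 ≈ 14222.688.


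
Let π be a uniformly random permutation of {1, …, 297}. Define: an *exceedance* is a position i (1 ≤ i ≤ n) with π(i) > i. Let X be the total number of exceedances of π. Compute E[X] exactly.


Write X = Σ_{i=1}^{297} X_i, where X_i = 1_{π(i) > i}.
For each fixed i, π(i) is uniform over {1, …, 297} (marginal of a uniform permutation), so P[π(i) > i] = (n − i)/n. Summing: Σ_{i=1}^{297} (n − i)/n = (0 + 1 + … + 296)/297 = 297(297 − 1)/(2·297) = (297 − 1)/2.
Hence E[X] = Σ_{i=1}^{297} (297 − i)/297 = 148 ≈ 148.00000.

E[X] = 148 = 148.00000.


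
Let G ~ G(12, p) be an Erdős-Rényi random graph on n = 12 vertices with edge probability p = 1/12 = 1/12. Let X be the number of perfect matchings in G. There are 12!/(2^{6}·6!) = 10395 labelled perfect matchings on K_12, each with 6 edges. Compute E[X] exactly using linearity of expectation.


K_12 has 12!/(2^{6}·6!) = 10395 labelled perfect matchings.
For each such perfect matching H, let X_H = 1 if all 6 edges of H are present in G. Then P[X_H = 1] = p^{6} = (1/12)^{6} = 1/2985984.
Summing the indicators: E[X] = Σ_H E[X_H] = 10395 · p^{6} = 10395 · 1/2985984 = 385/110592.
Numerically: E[X] ≈ 0.003481.

E[X] = 10395 · (1/12)^{6} = 385/110592 ≈ 0.003481.


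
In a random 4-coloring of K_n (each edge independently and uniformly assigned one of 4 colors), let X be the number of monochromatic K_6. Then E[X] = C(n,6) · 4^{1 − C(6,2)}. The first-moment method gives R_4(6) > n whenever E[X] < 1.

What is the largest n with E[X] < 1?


We need C(n, 6) · 4^{1 − 15} < 1, i.e. C(n, 6) < 4^{15 − 1} = 268435456.
Check values of n near the boundary:
  n = 74: C(74, 6) = 185250786; 185250786 < 268435456? YES
  n = 75: C(75, 6) = 201359550; 201359550 < 268435456? YES
  n = 76: C(76, 6) = 218618940; 218618940 < 268435456? YES
  n = 77: C(77, 6) = 237093780; 237093780 < 268435456? YES
  n = 78: C(78, 6) = 256851595; 256851595 < 268435456? YES
  n = 79: C(79, 6) = 277962685; 277962685 < 268435456? NO
The largest n with C(n, 6) < 268435456 is n = 78 (where E[X] = 256851595/268435456 ≈ 0.9568468). Hence R_4(6) > 78, i.e. R_4(6) ≥ 79.

Largest n = 78; hence R_4(6) > 78.


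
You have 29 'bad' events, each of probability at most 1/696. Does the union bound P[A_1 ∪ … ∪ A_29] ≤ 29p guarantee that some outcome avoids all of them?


Union bound: P[∪_{i=1}^{29} A_i] ≤ Σ_i P[A_i] ≤ 29·p = 29·(1/696) = 1/24.
Numerically: 1/24 ≈ 0.04167.
Is 1/24 < 1? YES.
Since P[∪ A_i] ≤ 1/24 < 1, the complement has P[∩ A_i^c] ≥ 1 − 1/24 = 23/24 > 0, so some outcome avoids every A_i.

29·p = 1/24 ≈ 0.04167; existence CERTIFIED by the union bound.


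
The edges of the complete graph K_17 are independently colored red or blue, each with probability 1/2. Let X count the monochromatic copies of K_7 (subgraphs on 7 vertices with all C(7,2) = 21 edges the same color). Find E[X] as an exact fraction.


Let X = Σ_S X_S over the C(17, 7) = 19448 subsets S of size 7, where X_S = 1 if the K_7 on S is monochromatic.
For a fixed S, the K_7 on S has C(7, 2) = 21 edges. P[all 21 edges red] = (1/2)^21, and likewise for blue, so P[monochromatic] = 2·(1/2)^21 = 2^{1 − 21} = 1/1048576.
By linearity of expectation: E[X] = C(17, 7) · 2^{1 − 21} = 19448 · 1/1048576 = 2431/131072.
Numerically: E[X] ≈ 0.019.

E[X] = C(17,7)·2^(1−C(7,2)) = 2431/131072 ≈ 0.019.


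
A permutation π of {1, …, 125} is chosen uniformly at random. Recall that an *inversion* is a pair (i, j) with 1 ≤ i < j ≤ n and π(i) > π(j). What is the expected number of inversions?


Write X = Σ X_I over the C(125, 2) = 7750 pairs i < j, with X_I the indicator of one inversion.
There are 7750 indicators.
For each fixed pair i < j, the values π(i) and π(j) are two distinct elements of {1, …, 125} in uniformly random order; by symmetry P[π(i) > π(j)] = 1/2.
By linearity: E[X] = 7750 · (1/2) = C(125, 2) · (1/2) = 7750/2 = 3875 ≈ 3875.0000.

E[X] = 3875 = 3875.0000.


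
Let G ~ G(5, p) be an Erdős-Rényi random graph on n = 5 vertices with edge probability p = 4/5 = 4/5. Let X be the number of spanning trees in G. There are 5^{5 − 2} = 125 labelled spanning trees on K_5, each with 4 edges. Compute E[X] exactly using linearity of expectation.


K_5 has 5^{5 − 2} = 125 labelled spanning trees.
For each such spanning tree H, let X_H = 1 if all 4 edges of H are present in G. Then P[X_H = 1] = p^{4} = (4/5)^{4} = 256/625.
Summing the indicators: E[X] = Σ_H E[X_H] = 125 · p^{4} = 125 · 256/625 = 256/5.
Numerically: E[X] ≈ 51.2.

E[X] = 125 · (4/5)^{4} = 256/5 ≈ 51.2.


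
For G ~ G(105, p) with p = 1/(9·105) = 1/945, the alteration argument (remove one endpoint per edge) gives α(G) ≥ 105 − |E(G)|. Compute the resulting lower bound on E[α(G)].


E[|E(G)|] = C(105, 2)·p = 5460 · (1/945) = 52/9.
E[α(G)] ≥ n − E[|E(G)|] = 105 − 52/9 = 893/9.
Numerically: ≈ 99.222222.
(This is only a lower bound; the true E[α(G)] may be larger.)

E[α(G)] ≥ 893/9 ≈ 99.222222.


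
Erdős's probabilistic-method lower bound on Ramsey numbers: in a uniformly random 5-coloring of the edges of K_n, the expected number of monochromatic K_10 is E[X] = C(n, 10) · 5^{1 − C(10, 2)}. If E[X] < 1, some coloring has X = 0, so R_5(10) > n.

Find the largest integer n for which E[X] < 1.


We need C(n, 10) · 5^{1 − 45} < 1, i.e. C(n, 10) < 5^{45 − 1} = 5684341886080801486968994140625.
Check values of n near the boundary:
  n = 5388: C(5388, 10) = 5634865093375880654852250419586; 5634865093375880654852250419586 < 5684341886080801486968994140625? YES
  n = 5389: C(5389, 10) = 5645340767466558997768874792926; 5645340767466558997768874792926 < 5684341886080801486968994140625? YES
  n = 5390: C(5390, 10) = 5655833965919099070255434039753; 5655833965919099070255434039753 < 5684341886080801486968994140625? YES
  n = 5391: C(5391, 10) = 5666344714787188828795213697883; 5666344714787188828795213697883 < 5684341886080801486968994140625? YES
  n = 5392: C(5392, 10) = 5676873040158402483252283957448; 5676873040158402483252283957448 < 5684341886080801486968994140625? YES
  n = 5393: C(5393, 10) = 5687418968154238267170642278008; 5687418968154238267170642278008 < 5684341886080801486968994140625? NO
  n = 5394: C(5394, 10) = 5697982524930156243149785372878; 5697982524930156243149785372878 < 5684341886080801486968994140625? NO
  n = 5395: C(5395, 10) = 5708563736675616143322765475706; 5708563736675616143322765475706 < 5684341886080801486968994140625? NO
The largest n with C(n, 10) < 5684341886080801486968994140625 is n = 5392 (where E[X] = 5676873040158402483252283957448/5684341886080801486968994140625 ≈ 0.9987). Hence R_5(10) > 5392, i.e. R_5(10) ≥ 5393.

Largest n = 5392; hence R_5(10) > 5392.


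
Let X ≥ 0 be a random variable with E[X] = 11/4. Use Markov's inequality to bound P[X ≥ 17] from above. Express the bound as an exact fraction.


μ = E[X] = 11/4, a = 17.
Markov: P[X ≥ 17] ≤ μ/a = (11/4)/17 = 11/68.
Numerically: ≈ 0.1618.
(Since a = 17 > μ = 2.7500, the bound 11/68 is < 1 and informative.)

P[X ≥ 17] ≤ 11/68 ≈ 0.1618.


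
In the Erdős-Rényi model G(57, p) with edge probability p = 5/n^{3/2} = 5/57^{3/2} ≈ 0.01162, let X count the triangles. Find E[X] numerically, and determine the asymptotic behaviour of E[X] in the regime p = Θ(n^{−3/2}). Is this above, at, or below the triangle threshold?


Number of potential triangles: C(57, 3) = 29260.
Each occurs with probability p³ ≈ (0.01162)³ ≈ 1.568459e-06.
By linearity: E[X] = C(57, 3)·p³ ≈ 29260 · 1.568459e-06 ≈ 0.0459.
Since α = 3/2 > 1, p = c/n^{3/2} = o(1/n) is below the triangle threshold p ~ 1/n. Asymptotically E[X] ~ (c³/6)·n^{3(1−α)} = (5³/6)·n^{-1.5} → 0, so by Markov's inequality G has no triangles w.h.p.

E[X] ≈ 0.0459; in regime p = Θ(1/n^{3/2}) E[X] tends to 0 (below the triangle threshold p ~ 1/n).


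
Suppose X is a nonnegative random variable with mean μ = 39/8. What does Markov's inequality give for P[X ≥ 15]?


μ = E[X] = 39/8, a = 15.
Markov: P[X ≥ 15] ≤ μ/a = (39/8)/15 = 13/40.
Numerically: ≈ 0.325.
(Since a = 15 > μ = 4.875, the bound 13/40 is < 1 and informative.)

P[X ≥ 15] ≤ 13/40 ≈ 0.325.


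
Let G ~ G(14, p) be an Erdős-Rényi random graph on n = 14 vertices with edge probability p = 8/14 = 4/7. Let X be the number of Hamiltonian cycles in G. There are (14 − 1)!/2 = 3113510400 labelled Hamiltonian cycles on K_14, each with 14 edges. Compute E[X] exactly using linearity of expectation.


K_14 has (14 − 1)!/2 = 3113510400 labelled Hamiltonian cycles.
For each such Hamiltonian cycle H, let X_H = 1 if all 14 edges of H are present in G. Then P[X_H = 1] = p^{14} = (4/7)^{14} = 268435456/678223072849.
By linearity of expectation: E[X] = Σ_H E[X_H] = 3113510400 · p^{14} = 3113510400 · 268435456/678223072849 = 119396654854963200/96889010407.
Numerically: E[X] ≈ 1.2323e+06.

E[X] = 3113510400 · (4/7)^{14} = 119396654854963200/96889010407 ≈ 1.2323e+06.


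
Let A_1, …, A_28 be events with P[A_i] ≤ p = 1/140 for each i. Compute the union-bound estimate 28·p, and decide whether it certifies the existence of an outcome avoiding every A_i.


Union bound: P[∪_{i=1}^{28} A_i] ≤ Σ_i P[A_i] ≤ 28·p = 28·(1/140) = 1/5.
Numerically: 1/5 ≈ 0.2000000.
Is 1/5 < 1? YES.
Since P[∪ A_i] ≤ 1/5 < 1, the complement has P[∩ A_i^c] ≥ 1 − 1/5 = 4/5 > 0, so some outcome avoids every A_i.

28·p = 1/5 ≈ 0.2000000; existence CERTIFIED by the union bound.


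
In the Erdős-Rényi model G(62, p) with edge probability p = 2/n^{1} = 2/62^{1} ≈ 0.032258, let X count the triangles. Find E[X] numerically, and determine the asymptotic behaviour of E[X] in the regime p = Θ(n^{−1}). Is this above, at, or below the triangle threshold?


Number of potential triangles: C(62, 3) = 37820.
Each occurs with probability p³ ≈ (0.032258)³ ≈ 3.3567185e-05.
By linearity: E[X] = C(62, 3)·p³ ≈ 37820 · 3.3567185e-05 ≈ 1.26951.
Here α = 1, so p = 2/n is exactly at the triangle threshold p ~ 1/n. Asymptotically E[X] → c³/6 = 2³/6 = 4/3 ≈ 1.33333, a bounded constant. In this regime the triangle count is asymptotically Poisson(c³/6).

E[X] ≈ 1.26951; in regime p = Θ(1/n^{1}) E[X] stays bounded (at the triangle threshold p ~ 1/n).


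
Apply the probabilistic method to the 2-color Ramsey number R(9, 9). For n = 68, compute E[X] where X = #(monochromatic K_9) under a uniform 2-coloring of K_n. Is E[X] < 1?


E[X] = C(68, 9) · 2^{1 − 36} = 49280065120 · 2^{−35} = 49280065120/34359738368.
As a reduced fraction: E[X] = 1540002035/1073741824 ≈ 1.4342.
Is E[X] < 1? NO.
Since E[X] ≥ 1, the first-moment bound is inconclusive at n = 68; it does NOT by itself certify R(9, 9) > 68.

E[X] = 1540002035/1073741824 ≈ 1.4342; E[X] ≥ 1; first-moment method inconclusive here.


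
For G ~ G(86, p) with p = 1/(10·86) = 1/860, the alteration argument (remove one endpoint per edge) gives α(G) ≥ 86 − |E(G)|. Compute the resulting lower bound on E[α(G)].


E[|E(G)|] = C(86, 2)·p = 3655 · (1/860) = 17/4.
E[α(G)] ≥ n − E[|E(G)|] = 86 − 17/4 = 327/4.
Numerically: ≈ 81.75000.
(This is only a lower bound; the true E[α(G)] may be larger.)

E[α(G)] ≥ 327/4 ≈ 81.75000.


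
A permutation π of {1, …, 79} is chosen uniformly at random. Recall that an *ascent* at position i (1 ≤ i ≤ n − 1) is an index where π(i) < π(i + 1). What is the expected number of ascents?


Write X = Σ X_I over i = 1, …, 78, with X_I the indicator of one ascent.
There are 78 indicators.
For each fixed i, the pair (π(i), π(i+1)) is a uniformly random ordered pair of distinct values from {1, …, 79}; by symmetry P[π(i) < π(i+1)] = 1/2.
By linearity: E[X] = 78 · (1/2) = (79 − 1) · (1/2) = 39 ≈ 39.0000.

E[X] = 39 = 39.0000.


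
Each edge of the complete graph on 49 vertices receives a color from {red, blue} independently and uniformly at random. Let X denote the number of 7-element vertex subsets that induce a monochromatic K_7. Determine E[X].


Let X = Σ_S X_S over the C(49, 7) = 85900584 subsets S of size 7, where X_S = 1 if the K_7 on S is monochromatic.
For a fixed S, the K_7 on S has C(7, 2) = 21 edges. P[all 21 edges red] = (1/2)^21, and likewise for blue, so P[monochromatic] = 2·(1/2)^21 = 2^{1 − 21} = 1/1048576.
By linearity: E[X] = C(49, 7) · 2^{1 − 21} = 85900584 · 1/1048576 = 10737573/131072.
Numerically: E[X] ≈ 81.921181.

E[X] = C(49,7)·2^(1−C(7,2)) = 10737573/131072 ≈ 81.921181.


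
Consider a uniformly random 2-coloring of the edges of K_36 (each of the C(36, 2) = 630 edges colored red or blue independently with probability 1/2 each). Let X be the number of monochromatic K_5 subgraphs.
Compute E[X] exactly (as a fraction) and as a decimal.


Let X = Σ_S X_S over the C(36, 5) = 376992 subsets S of size 5, where X_S = 1 if the K_5 on S is monochromatic.
For a fixed S, the K_5 on S has C(5, 2) = 10 edges. P[all 10 edges red] = (1/2)^10, and likewise for blue, so P[monochromatic] = 2·(1/2)^10 = 2^{1 − 10} = 1/512.
Summing: E[X] = C(36, 5) · 2^{1 − 10} = 376992 · 1/512 = 11781/16.
Numerically: E[X] ≈ 736.3125.

E[X] = C(36,5)·2^(1−C(5,2)) = 11781/16 ≈ 736.3125.


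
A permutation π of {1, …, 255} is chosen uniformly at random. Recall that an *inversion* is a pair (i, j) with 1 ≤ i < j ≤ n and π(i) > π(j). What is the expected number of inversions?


Write X = Σ X_I over the C(255, 2) = 32385 pairs i < j, with X_I the indicator of one inversion.
There are 32385 indicators.
For each fixed pair i < j, the values π(i) and π(j) are two distinct elements of {1, …, 255} in uniformly random order; by symmetry P[π(i) > π(j)] = 1/2.
By linearity: E[X] = 32385 · (1/2) = C(255, 2) · (1/2) = 32385/2 = 32385/2 ≈ 16192.50000.

E[X] = 32385/2 = 16192.50000.


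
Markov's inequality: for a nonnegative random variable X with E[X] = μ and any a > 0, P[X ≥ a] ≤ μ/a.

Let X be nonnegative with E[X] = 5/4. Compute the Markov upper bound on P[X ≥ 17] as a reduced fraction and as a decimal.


μ = E[X] = 5/4, a = 17.
Markov: P[X ≥ 17] ≤ μ/a = (5/4)/17 = 5/68.
Numerically: ≈ 0.07353.
(Since a = 17 > μ = 1.25000, the bound 5/68 is < 1 and informative.)

P[X ≥ 17] ≤ 5/68 ≈ 0.07353.


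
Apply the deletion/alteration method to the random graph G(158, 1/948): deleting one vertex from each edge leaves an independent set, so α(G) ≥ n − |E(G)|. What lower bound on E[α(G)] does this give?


E[|E(G)|] = C(158, 2)·p = 12403 · (1/948) = 157/12.
E[α(G)] ≥ n − E[|E(G)|] = 158 − 157/12 = 1739/12.
Numerically: ≈ 144.9167.
(This is only a lower bound; the true E[α(G)] may be larger.)

E[α(G)] ≥ 1739/12 ≈ 144.9167.


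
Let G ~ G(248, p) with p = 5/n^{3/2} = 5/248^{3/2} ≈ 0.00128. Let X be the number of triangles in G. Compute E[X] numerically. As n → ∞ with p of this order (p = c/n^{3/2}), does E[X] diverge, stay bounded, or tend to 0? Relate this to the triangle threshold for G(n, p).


Number of potential triangles: C(248, 3) = 2511496.
Each occurs with probability p³ ≈ (0.00128)³ ≈ 2.098348e-09.
By linearity: E[X] = C(248, 3)·p³ ≈ 2511496 · 2.098348e-09 ≈ 0.0053.
Since α = 3/2 > 1, p = c/n^{3/2} = o(1/n) is below the triangle threshold p ~ 1/n. Asymptotically E[X] ~ (c³/6)·n^{3(1−α)} = (5³/6)·n^{-1.5} → 0, so by Markov's inequality G has no triangles w.h.p.

E[X] ≈ 0.0053; in regime p = Θ(1/n^{3/2}) E[X] tends to 0 (below the triangle threshold p ~ 1/n).


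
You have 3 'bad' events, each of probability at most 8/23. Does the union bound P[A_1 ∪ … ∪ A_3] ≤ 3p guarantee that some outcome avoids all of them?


Union bound: P[∪_{i=1}^{3} A_i] ≤ Σ_i P[A_i] ≤ 3·p = 3·(8/23) = 24/23.
Numerically: 24/23 ≈ 1.04348.
Is 24/23 < 1? NO.
Since the bound 24/23 is ≥ 1, the union bound is uninformative here; it does NOT by itself certify existence.

3·p = 24/23 ≈ 1.04348; existence NOT certified by the union bound.


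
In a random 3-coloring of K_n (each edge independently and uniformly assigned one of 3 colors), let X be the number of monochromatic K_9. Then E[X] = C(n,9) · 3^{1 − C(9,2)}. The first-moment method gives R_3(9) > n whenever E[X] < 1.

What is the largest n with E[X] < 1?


We need C(n, 9) · 3^{1 − 36} < 1, i.e. C(n, 9) < 3^{36 − 1} = 50031545098999707.
Check values of n near the boundary:
  n = 298: C(298, 9) = 45207677551849890; 45207677551849890 < 50031545098999707? YES
  n = 299: C(299, 9) = 46610674441390059; 46610674441390059 < 50031545098999707? YES
  n = 300: C(300, 9) = 48052241692154700; 48052241692154700 < 50031545098999707? YES
  n = 301: C(301, 9) = 49533303936090975; 49533303936090975 < 50031545098999707? YES
  n = 302: C(302, 9) = 51054804739588650; 51054804739588650 < 50031545098999707? NO
  n = 303: C(303, 9) = 52617706925494425; 52617706925494425 < 50031545098999707? NO
  n = 304: C(304, 9) = 54222992899492560; 54222992899492560 < 50031545098999707? NO
The largest n with C(n, 9) < 50031545098999707 is n = 301 (where E[X] = 16511101312030325/16677181699666569 ≈ 0.9900415). Hence R_3(9) > 301, i.e. R_3(9) ≥ 302.

Largest n = 301; hence R_3(9) > 301.


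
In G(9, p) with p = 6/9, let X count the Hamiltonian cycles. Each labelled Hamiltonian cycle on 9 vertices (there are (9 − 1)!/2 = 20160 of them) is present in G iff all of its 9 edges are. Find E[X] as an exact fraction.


K_9 has (9 − 1)!/2 = 20160 labelled Hamiltonian cycles.
For each such Hamiltonian cycle H, let X_H = 1 if all 9 edges of H are present in G. Then P[X_H = 1] = p^{9} = (2/3)^{9} = 512/19683.
By linearity of expectation: E[X] = Σ_H E[X_H] = 20160 · p^{9} = 20160 · 512/19683 = 1146880/2187.
Numerically: E[X] ≈ 524.41.

E[X] = 20160 · (2/3)^{9} = 1146880/2187 ≈ 524.41.


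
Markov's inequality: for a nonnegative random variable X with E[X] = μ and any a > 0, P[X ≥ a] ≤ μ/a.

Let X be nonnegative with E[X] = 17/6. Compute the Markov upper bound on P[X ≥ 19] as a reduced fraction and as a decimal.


μ = E[X] = 17/6, a = 19.
Markov: P[X ≥ 19] ≤ μ/a = (17/6)/19 = 17/114.
Numerically: ≈ 0.149123.
(Since a = 19 > μ = 2.833333, the bound 17/114 is < 1 and informative.)

P[X ≥ 19] ≤ 17/114 ≈ 0.149123.


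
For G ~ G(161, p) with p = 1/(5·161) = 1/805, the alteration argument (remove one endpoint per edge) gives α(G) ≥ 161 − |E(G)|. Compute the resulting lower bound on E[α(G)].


E[|E(G)|] = C(161, 2)·p = 12880 · (1/805) = 16.
E[α(G)] ≥ n − E[|E(G)|] = 161 − 16 = 145.
Numerically: ≈ 145.000000.
(This is only a lower bound; the true E[α(G)] may be larger.)

E[α(G)] ≥ 145 ≈ 145.000000.


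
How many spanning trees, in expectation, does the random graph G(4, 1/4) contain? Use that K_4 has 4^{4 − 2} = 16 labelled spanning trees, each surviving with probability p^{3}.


K_4 has 4^{4 − 2} = 16 labelled spanning trees.
For each such spanning tree H, let X_H = 1 if all 3 edges of H are present in G. Then P[X_H = 1] = p^{3} = (1/4)^{3} = 1/64.
Summing the indicators: E[X] = Σ_H E[X_H] = 16 · p^{3} = 16 · 1/64 = 1/4.
Numerically: E[X] ≈ 0.25.

E[X] = 16 · (1/4)^{3} = 1/4 ≈ 0.25.


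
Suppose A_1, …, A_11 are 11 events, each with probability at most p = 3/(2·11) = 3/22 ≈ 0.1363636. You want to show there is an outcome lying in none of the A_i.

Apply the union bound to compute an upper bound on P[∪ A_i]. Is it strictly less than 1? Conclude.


Union bound: P[∪_{i=1}^{11} A_i] ≤ Σ_i P[A_i] ≤ 11·p = 11·(3/22) = 3/2.
Numerically: 3/2 ≈ 1.5000000.
Is 3/2 < 1? NO.
Since the bound 3/2 is ≥ 1, the union bound is uninformative here; it does NOT by itself certify existence.

11·p = 3/2 ≈ 1.5000000; existence NOT certified by the union bound.


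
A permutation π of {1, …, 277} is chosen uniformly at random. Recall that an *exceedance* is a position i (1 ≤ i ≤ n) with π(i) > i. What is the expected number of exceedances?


Write X = Σ_{i=1}^{277} X_i, where X_i = 1_{π(i) > i}.
For each fixed i, π(i) is uniform over {1, …, 277} (marginal of a uniform permutation), so P[π(i) > i] = (n − i)/n. Summing: Σ_{i=1}^{277} (n − i)/n = (0 + 1 + … + 276)/277 = 277(277 − 1)/(2·277) = (277 − 1)/2.
Hence E[X] = Σ_{i=1}^{277} (277 − i)/277 = 138 ≈ 138.00000.

E[X] = 138 = 138.00000.


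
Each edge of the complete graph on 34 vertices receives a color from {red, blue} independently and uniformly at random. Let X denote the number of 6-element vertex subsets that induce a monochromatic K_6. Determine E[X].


Let X = Σ_S X_S over the C(34, 6) = 1344904 subsets S of size 6, where X_S = 1 if the K_6 on S is monochromatic.
For a fixed S, the K_6 on S has C(6, 2) = 15 edges. P[all 15 edges red] = (1/2)^15, and likewise for blue, so P[monochromatic] = 2·(1/2)^15 = 2^{1 − 15} = 1/16384.
By linearity of expectation: E[X] = C(34, 6) · 2^{1 − 15} = 1344904 · 1/16384 = 168113/2048.
Numerically: E[X] ≈ 82.086426.

E[X] = C(34,6)·2^(1−C(6,2)) = 168113/2048 ≈ 82.086426.


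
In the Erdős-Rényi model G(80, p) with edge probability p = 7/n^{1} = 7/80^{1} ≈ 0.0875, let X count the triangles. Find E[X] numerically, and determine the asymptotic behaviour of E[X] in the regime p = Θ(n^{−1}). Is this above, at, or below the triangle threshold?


Number of potential triangles: C(80, 3) = 82160.
Each occurs with probability p³ ≈ (0.0875)³ ≈ 6.69922e-04.
By linearity: E[X] = C(80, 3)·p³ ≈ 82160 · 6.69922e-04 ≈ 55.041.
Here α = 1, so p = 7/n is exactly at the triangle threshold p ~ 1/n. Asymptotically E[X] → c³/6 = 7³/6 = 343/6 ≈ 57.167, a bounded constant. In this regime the triangle count is asymptotically Poisson(c³/6).

E[X] ≈ 55.041; in regime p = Θ(1/n^{1}) E[X] stays bounded (at the triangle threshold p ~ 1/n).


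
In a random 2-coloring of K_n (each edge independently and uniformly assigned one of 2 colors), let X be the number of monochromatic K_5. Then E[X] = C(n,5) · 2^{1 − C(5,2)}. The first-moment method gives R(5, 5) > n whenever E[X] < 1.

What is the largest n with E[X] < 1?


We need C(n, 5) · 2^{1 − 10} < 1, i.e. C(n, 5) < 2^{10 − 1} = 512.
Check values of n near the boundary:
  n = 7: C(7, 5) = 21; 21 < 512? YES
  n = 8: C(8, 5) = 56; 56 < 512? YES
  n = 9: C(9, 5) = 126; 126 < 512? YES
  n = 10: C(10, 5) = 252; 252 < 512? YES
  n = 11: C(11, 5) = 462; 462 < 512? YES
  n = 12: C(12, 5) = 792; 792 < 512? NO
  n = 13: C(13, 5) = 1287; 1287 < 512? NO
The largest n with C(n, 5) < 512 is n = 11 (where E[X] = 231/256 ≈ 0.9023). Hence R(5, 5) > 11, i.e. R(5, 5) ≥ 12.

Largest n = 11; hence R(5, 5) > 11.


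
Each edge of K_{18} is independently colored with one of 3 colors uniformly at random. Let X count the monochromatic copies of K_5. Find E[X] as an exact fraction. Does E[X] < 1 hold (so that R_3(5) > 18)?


E[X] = C(18, 5) · 3^{1 − 10} = 8568 · 3^{−9} = 8568/19683.
As a reduced fraction: E[X] = 952/2187 ≈ 0.435.
Is E[X] < 1? YES.
Since E[X] < 1, there exists a 3-coloring of K_{18} with no monochromatic K_5; hence R_3(5) > 18.

E[X] = 952/2187 ≈ 0.435; E[X] < 1, so R_3(5) > 18.


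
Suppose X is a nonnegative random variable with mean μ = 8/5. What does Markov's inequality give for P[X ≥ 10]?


μ = E[X] = 8/5, a = 10.
Markov: P[X ≥ 10] ≤ μ/a = (8/5)/10 = 4/25.
Numerically: ≈ 0.1600.
(Since a = 10 > μ = 1.6000, the bound 4/25 is < 1 and informative.)

P[X ≥ 10] ≤ 4/25 ≈ 0.1600.


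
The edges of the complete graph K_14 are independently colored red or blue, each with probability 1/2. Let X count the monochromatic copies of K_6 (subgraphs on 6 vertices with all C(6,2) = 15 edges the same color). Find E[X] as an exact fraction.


Let X = Σ_S X_S over the C(14, 6) = 3003 subsets S of size 6, where X_S = 1 if the K_6 on S is monochromatic.
For a fixed S, the K_6 on S has C(6, 2) = 15 edges. P[all 15 edges red] = (1/2)^15, and likewise for blue, so P[monochromatic] = 2·(1/2)^15 = 2^{1 − 15} = 1/16384.
By linearity: E[X] = C(14, 6) · 2^{1 − 15} = 3003 · 1/16384 = 3003/16384.
Numerically: E[X] ≈ 0.1833.

E[X] = C(14,6)·2^(1−C(6,2)) = 3003/16384 ≈ 0.1833.


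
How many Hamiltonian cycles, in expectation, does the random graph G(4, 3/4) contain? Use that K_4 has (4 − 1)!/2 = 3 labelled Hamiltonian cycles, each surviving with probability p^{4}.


K_4 has (4 − 1)!/2 = 3 labelled Hamiltonian cycles.
For each such Hamiltonian cycle H, let X_H = 1 if all 4 edges of H are present in G. Then P[X_H = 1] = p^{4} = (3/4)^{4} = 81/256.
Summing the indicators: E[X] = Σ_H E[X_H] = 3 · p^{4} = 3 · 81/256 = 243/256.
Numerically: E[X] ≈ 0.94922.

E[X] = 3 · (3/4)^{4} = 243/256 ≈ 0.94922.


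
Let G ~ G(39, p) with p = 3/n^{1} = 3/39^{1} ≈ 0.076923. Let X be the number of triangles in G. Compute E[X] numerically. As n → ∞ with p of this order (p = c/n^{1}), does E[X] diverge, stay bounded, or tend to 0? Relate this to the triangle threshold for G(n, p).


Number of potential triangles: C(39, 3) = 9139.
Each occurs with probability p³ ≈ (0.076923)³ ≈ 4.5516614e-04.
By linearity: E[X] = C(39, 3)·p³ ≈ 9139 · 4.5516614e-04 ≈ 4.15976.
Here α = 1, so p = 3/n is exactly at the triangle threshold p ~ 1/n. Asymptotically E[X] → c³/6 = 3³/6 = 9/2 ≈ 4.50000, a bounded constant. In this regime the triangle count is asymptotically Poisson(c³/6).

E[X] ≈ 4.15976; in regime p = Θ(1/n^{1}) E[X] stays bounded (at the triangle threshold p ~ 1/n).


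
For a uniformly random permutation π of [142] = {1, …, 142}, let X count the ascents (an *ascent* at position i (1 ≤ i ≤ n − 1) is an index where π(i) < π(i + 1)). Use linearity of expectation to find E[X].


Write X = Σ X_I over i = 1, …, 141, with X_I the indicator of one ascent.
There are 141 indicators.
For each fixed i, the pair (π(i), π(i+1)) is a uniformly random ordered pair of distinct values from {1, …, 142}; by symmetry P[π(i) < π(i+1)] = 1/2.
By linearity: E[X] = 141 · (1/2) = (142 − 1) · (1/2) = 141/2 ≈ 70.500000.

E[X] = 141/2 = 70.500000.


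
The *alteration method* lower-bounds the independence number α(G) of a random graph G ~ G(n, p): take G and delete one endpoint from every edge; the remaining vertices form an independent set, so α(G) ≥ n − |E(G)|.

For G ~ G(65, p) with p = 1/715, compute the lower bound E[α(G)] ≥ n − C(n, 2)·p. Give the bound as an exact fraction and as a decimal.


E[|E(G)|] = C(65, 2)·p = 2080 · (1/715) = 32/11.
E[α(G)] ≥ n − E[|E(G)|] = 65 − 32/11 = 683/11.
Numerically: ≈ 62.091.
(This is only a lower bound; the true E[α(G)] may be larger.)

E[α(G)] ≥ 683/11 ≈ 62.091.


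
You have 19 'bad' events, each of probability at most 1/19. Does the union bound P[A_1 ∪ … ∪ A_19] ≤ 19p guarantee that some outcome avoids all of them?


Union bound: P[∪_{i=1}^{19} A_i] ≤ Σ_i P[A_i] ≤ 19·p = 19·(1/19) = 1.
Numerically: 1 ≈ 1.000000.
Is 1 < 1? NO.
Since the bound 1 is ≥ 1, the union bound is uninformative here; it does NOT by itself certify existence.

19·p = 1 ≈ 1.000000; existence NOT certified by the union bound.


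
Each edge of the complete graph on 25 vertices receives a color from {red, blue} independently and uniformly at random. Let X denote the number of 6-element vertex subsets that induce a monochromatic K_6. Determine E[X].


Let X = Σ_S X_S over the C(25, 6) = 177100 subsets S of size 6, where X_S = 1 if the K_6 on S is monochromatic.
For a fixed S, the K_6 on S has C(6, 2) = 15 edges. P[all 15 edges red] = (1/2)^15, and likewise for blue, so P[monochromatic] = 2·(1/2)^15 = 2^{1 − 15} = 1/16384.
By linearity: E[X] = C(25, 6) · 2^{1 − 15} = 177100 · 1/16384 = 44275/4096.
Numerically: E[X] ≈ 10.809.

E[X] = C(25,6)·2^(1−C(6,2)) = 44275/4096 ≈ 10.809.


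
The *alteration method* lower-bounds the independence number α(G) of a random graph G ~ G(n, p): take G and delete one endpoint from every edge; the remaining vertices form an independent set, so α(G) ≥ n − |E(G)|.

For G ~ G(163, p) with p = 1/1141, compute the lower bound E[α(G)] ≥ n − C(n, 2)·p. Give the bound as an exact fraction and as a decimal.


E[|E(G)|] = C(163, 2)·p = 13203 · (1/1141) = 81/7.
E[α(G)] ≥ n − E[|E(G)|] = 163 − 81/7 = 1060/7.
Numerically: ≈ 151.42857.
(This is only a lower bound; the true E[α(G)] may be larger.)

E[α(G)] ≥ 1060/7 ≈ 151.42857.


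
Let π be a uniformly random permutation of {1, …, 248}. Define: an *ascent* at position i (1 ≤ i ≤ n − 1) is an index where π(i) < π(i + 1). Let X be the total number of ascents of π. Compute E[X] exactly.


Write X = Σ X_I over i = 1, …, 247, with X_I the indicator of one ascent.
There are 247 indicators.
For each fixed i, the pair (π(i), π(i+1)) is a uniformly random ordered pair of distinct values from {1, …, 248}; by symmetry P[π(i) < π(i+1)] = 1/2.
By linearity: E[X] = 247 · (1/2) = (248 − 1) · (1/2) = 247/2 ≈ 123.500000.

E[X] = 247/2 = 123.500000.


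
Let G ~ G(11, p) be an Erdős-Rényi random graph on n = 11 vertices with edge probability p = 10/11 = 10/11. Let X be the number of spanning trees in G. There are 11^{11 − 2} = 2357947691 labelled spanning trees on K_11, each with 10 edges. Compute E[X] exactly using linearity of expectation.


K_11 has 11^{11 − 2} = 2357947691 labelled spanning trees.
For each such spanning tree H, let X_H = 1 if all 10 edges of H are present in G. Then P[X_H = 1] = p^{10} = (10/11)^{10} = 10000000000/25937424601.
By linearity of expectation: E[X] = Σ_H E[X_H] = 2357947691 · p^{10} = 2357947691 · 10000000000/25937424601 = 10000000000/11.
Numerically: E[X] ≈ 9.0909e+08.

E[X] = 2357947691 · (10/11)^{10} = 10000000000/11 ≈ 9.0909e+08.


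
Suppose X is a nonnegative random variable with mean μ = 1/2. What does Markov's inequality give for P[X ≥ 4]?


μ = E[X] = 1/2, a = 4.
Markov: P[X ≥ 4] ≤ μ/a = (1/2)/4 = 1/8.
Numerically: ≈ 0.125000.
(Since a = 4 > μ = 0.500000, the bound 1/8 is < 1 and informative.)

P[X ≥ 4] ≤ 1/8 ≈ 0.125000.


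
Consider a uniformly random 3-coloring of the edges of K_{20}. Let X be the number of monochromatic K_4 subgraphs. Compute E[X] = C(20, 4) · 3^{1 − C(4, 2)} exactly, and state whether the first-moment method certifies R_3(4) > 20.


E[X] = C(20, 4) · 3^{1 − 6} = 4845 · 3^{−5} = 4845/243.
As a reduced fraction: E[X] = 1615/81 ≈ 19.938272.
Is E[X] < 1? NO.
Since E[X] ≥ 1, the first-moment bound is inconclusive at n = 20; it does NOT by itself certify R_3(4) > 20.

E[X] = 1615/81 ≈ 19.938272; E[X] ≥ 1; first-moment method inconclusive here.


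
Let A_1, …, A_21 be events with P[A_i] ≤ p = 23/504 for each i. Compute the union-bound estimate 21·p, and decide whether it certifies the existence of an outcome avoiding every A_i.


Union bound: P[∪_{i=1}^{21} A_i] ≤ Σ_i P[A_i] ≤ 21·p = 21·(23/504) = 23/24.
Numerically: 23/24 ≈ 0.958333.
Is 23/24 < 1? YES.
Since P[∪ A_i] ≤ 23/24 < 1, the complement has P[∩ A_i^c] ≥ 1 − 23/24 = 1/24 > 0, so some outcome avoids every A_i.

21·p = 23/24 ≈ 0.958333; existence CERTIFIED by the union bound.


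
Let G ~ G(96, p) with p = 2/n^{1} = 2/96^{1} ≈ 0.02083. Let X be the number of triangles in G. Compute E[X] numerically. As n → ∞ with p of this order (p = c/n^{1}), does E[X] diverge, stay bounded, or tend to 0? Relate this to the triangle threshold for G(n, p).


Number of potential triangles: C(96, 3) = 142880.
Each occurs with probability p³ ≈ (0.02083)³ ≈ 9.042245e-06.
By linearity: E[X] = C(96, 3)·p³ ≈ 142880 · 9.042245e-06 ≈ 1.2920.
Here α = 1, so p = 2/n is exactly at the triangle threshold p ~ 1/n. Asymptotically E[X] → c³/6 = 2³/6 = 4/3 ≈ 1.3333, a bounded constant. In this regime the triangle count is asymptotically Poisson(c³/6).

E[X] ≈ 1.2920; in regime p = Θ(1/n^{1}) E[X] stays bounded (at the triangle threshold p ~ 1/n).


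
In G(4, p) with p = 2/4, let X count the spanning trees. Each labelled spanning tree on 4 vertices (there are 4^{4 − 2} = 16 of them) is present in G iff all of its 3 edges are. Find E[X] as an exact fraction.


K_4 has 4^{4 − 2} = 16 labelled spanning trees.
For each such spanning tree H, let X_H = 1 if all 3 edges of H are present in G. Then P[X_H = 1] = p^{3} = (1/2)^{3} = 1/8.
Summing the indicators: E[X] = Σ_H E[X_H] = 16 · p^{3} = 16 · 1/8 = 2.
Numerically: E[X] ≈ 2.

E[X] = 16 · (1/2)^{3} = 2 ≈ 2.


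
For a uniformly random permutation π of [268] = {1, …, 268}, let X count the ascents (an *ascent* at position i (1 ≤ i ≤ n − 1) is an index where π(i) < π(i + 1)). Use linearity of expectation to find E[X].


Write X = Σ X_I over i = 1, …, 267, with X_I the indicator of one ascent.
There are 267 indicators.
For each fixed i, the pair (π(i), π(i+1)) is a uniformly random ordered pair of distinct values from {1, …, 268}; by symmetry P[π(i) < π(i+1)] = 1/2.
By linearity: E[X] = 267 · (1/2) = (268 − 1) · (1/2) = 267/2 ≈ 133.50000.

E[X] = 267/2 = 133.50000.


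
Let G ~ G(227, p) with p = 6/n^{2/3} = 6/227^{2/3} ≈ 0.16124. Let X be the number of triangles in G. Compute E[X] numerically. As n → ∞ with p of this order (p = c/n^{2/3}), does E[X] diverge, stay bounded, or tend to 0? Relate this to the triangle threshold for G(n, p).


Number of potential triangles: C(227, 3) = 1923825.
Each occurs with probability p³ ≈ (0.16124)³ ≈ 4.1918143e-03.
By linearity: E[X] = C(227, 3)·p³ ≈ 1923825 · 4.1918143e-03 ≈ 8064.31718.
Since α = 2/3 < 1, p = c/n^{2/3} ≫ 1/n is above the triangle threshold p ~ 1/n. Asymptotically E[X] ~ (c³/6)·n^{3(1−α)} = (6³/6)·n^{1} → ∞; triangles are abundant w.h.p.

E[X] ≈ 8064.31718; in regime p = Θ(1/n^{2/3}) E[X] diverges (above the triangle threshold p ~ 1/n).


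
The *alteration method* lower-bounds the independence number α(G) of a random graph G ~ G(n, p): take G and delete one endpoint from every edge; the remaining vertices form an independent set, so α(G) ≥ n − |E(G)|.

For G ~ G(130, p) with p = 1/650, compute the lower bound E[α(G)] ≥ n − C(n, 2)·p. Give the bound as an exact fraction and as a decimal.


E[|E(G)|] = C(130, 2)·p = 8385 · (1/650) = 129/10.
E[α(G)] ≥ n − E[|E(G)|] = 130 − 129/10 = 1171/10.
Numerically: ≈ 117.1000.
(This is only a lower bound; the true E[α(G)] may be larger.)

E[α(G)] ≥ 1171/10 ≈ 117.1000.
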